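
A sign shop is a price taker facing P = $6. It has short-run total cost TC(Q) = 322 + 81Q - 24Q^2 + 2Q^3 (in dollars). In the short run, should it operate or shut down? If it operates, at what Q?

Shut down

From TC, MC = TC'(Q) = 81 - 48Q + 6Q^2 and AVC = VC/Q = 81 - 24Q + 2Q^2.
AVC is minimized where dAVC/dQ = -24 + 4Q = 0, at Q = 6; min AVC = 81 - 24·6 + 2·6^2 = $9.
Since P = $6 < min AVC = $9, price fails to cover variable cost at any output.
Shutting down limits the loss to fixed cost, $322.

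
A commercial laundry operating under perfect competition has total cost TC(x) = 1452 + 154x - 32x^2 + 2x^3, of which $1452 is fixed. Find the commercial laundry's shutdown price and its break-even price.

AVC = 154 - 32x + 2x^2; minimized at x = 8, giving min AVC = $26. That is the shutdown price.
ATC = 1452/x + 154 - 32x + 2x^2. Setting dATC/dx = −1452/x^2 − 32 + 4x = 0 gives x = 11 (since 4·11^3 − 32·11^2 = 1452).
min ATC = 1452/11 + 154 − 32·11 + 2·11^2 = $176. That is the break-even price.
Between these two prices the firm operates at a loss; above $176 it earns a profit.

Shutdown price = $26; break-even price = $176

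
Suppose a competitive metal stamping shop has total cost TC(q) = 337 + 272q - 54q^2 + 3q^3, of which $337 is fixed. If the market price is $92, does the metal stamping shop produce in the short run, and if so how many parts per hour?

Produce at q = 10

Variable cost is VC = 272q - 54q^2 + 3q^3, so AVC = VC/q = 272 - 54q + 3q^2 and MC = dTC/dq = 272 - 108q + 9q^2.
The AVC parabola has its vertex at q = 54/6 = 9, where AVC = 272 - 54·9 + 3·9^2 = $29.
Because $92 ≥ $29, revenue can cover variable cost; the firm operates.
P = MC gives 180 - 108q + 9q^2 = 0, with roots 2 and 10. Take the larger (rising MC): q* = 10.
Check: AVC at q = 10 is $32 ≤ P, so revenue covers variable cost.
Profit = P·q − TC = 92·10 − 657 = $263.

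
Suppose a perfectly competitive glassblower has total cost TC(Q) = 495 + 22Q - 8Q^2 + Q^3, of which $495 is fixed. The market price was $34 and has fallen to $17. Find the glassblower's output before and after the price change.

MC = 22 - 16Q + 3Q^2; the shutdown threshold is min AVC = $6 (at Q = 4).
At P = $34 ≥ min AVC, set P = MC on the rising branch: Q = 6.
At P = $17 ≥ min AVC, set P = MC: Q = 5. The firm stays open but cuts output.

Output falls from 6 to 5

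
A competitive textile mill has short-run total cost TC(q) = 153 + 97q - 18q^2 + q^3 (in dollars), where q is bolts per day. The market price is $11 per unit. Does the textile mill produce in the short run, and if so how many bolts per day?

Strip out fixed cost: VC = 97q - 18q^2 + q^3. Then AVC = 97 - 18q + q^2 and MC = 97 - 36q + 3q^2.
The AVC parabola has its vertex at q = 18/2 = 9, where AVC = 97 - 18·9 + 9^2 = $16.
Since P = $11 < min AVC = $16, price fails to cover variable cost at any output.
The firm minimizes its loss by shutting down and losing only its fixed cost of $153.

Shut down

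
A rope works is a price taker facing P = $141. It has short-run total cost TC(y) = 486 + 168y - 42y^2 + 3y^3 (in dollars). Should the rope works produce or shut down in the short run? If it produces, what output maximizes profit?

Produce at y = 9

From TC, MC = TC'(y) = 168 - 84y + 9y^2 and AVC = VC/y = 168 - 42y + 3y^2.
AVC hits its minimum where MC = AVC, at y = 7, giving min AVC = 168 - 42·7 + 3·7^2 = $21.
Because $141 ≥ $21, revenue can cover variable cost; the firm operates.
P = MC gives 27 - 84y + 9y^2 = 0, with roots 1/3 and 9. Take the larger (rising MC): y* = 9.
Check: AVC at y = 9 is $33 ≤ P, so revenue covers variable cost.
Profit = P·y − TC = 141·9 − 783 = $486.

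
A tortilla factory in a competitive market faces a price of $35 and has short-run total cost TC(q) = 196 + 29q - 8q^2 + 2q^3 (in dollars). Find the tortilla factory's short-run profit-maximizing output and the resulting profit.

AVC = 29 - 8q + 2q^2 has its minimum $21 at q = 2; price $35 clears that bar, so the firm operates.
With MC = 29 - 16q + 6q^2, P = MC on the upward-sloping part at q* = 3.
TR = 35·3 = 105. TC = 196 + 69 = 265. Profit = 105 − 265 = -$160.
Shutting down would mean losing the fixed cost of $196, so operating at a loss of $160 is better by $36.

Profit = -$160 at q = 3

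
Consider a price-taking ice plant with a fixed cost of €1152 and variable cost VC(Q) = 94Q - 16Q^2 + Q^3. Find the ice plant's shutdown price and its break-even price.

Shutdown price = min AVC. AVC = 94 - 16Q + Q^2, with vertex at Q = 8 and minimum €30.
ATC = 1152/Q + 94 - 16Q + Q^2. Setting dATC/dQ = −1152/Q^2 − 16 + 2Q = 0 gives Q = 12 (since 2·12^3 − 16·12^2 = 1152).
min ATC = 1152/12 + 94 − 16·12 + 12^2 = €142. That is the break-even price.
Between these two prices the firm operates at a loss; above €142 it earns a profit.

Shutdown price = €30; break-even price = €142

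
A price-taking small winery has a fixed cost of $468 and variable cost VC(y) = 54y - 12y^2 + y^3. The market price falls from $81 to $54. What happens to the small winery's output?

Output falls from 9 to 8

MC = 54 - 24y + 3y^2; the shutdown threshold is min AVC = $18 (at y = 6).
At P = $81 ≥ min AVC, set P = MC on the rising branch: y = 9.
At P = $54 ≥ min AVC, set P = MC: y = 8. The firm stays open but cuts output.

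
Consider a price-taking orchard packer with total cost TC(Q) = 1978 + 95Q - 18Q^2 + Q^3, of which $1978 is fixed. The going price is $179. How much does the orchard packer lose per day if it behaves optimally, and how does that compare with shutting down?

Profit = -$18 at Q = 14

AVC = 95 - 18Q + Q^2; min AVC = $14 at Q = 9. Since P = $179 ≥ min AVC, the firm produces.
With MC = 95 - 36Q + 3Q^2, P = MC on the upward-sloping part at Q* = 14.
TR = 179·14 = 2506. TC = 1978 + 546 = 2524. Profit = 2506 − 2524 = -$18.
By producing, the firm covers all variable cost plus $1960 of fixed cost; shutting down would lose the full $1978.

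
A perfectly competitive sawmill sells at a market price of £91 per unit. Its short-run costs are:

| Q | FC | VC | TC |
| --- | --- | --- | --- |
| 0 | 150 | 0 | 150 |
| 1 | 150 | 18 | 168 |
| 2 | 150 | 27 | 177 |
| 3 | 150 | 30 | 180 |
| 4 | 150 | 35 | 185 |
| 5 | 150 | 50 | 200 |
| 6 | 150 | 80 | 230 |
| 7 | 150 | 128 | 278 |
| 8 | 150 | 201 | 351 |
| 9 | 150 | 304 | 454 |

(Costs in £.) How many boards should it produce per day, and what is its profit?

Compute π = P·Q − TC at each output: Q=0: -150; Q=1: -77; Q=2: 5; Q=3: 93; Q=4: 179; Q=5: 255; Q=6: 316; Q=7: 359; Q=8: 377; Q=9: 365.
Profit is maximized at Q = 8. AVC there is 201/8 = £25.12 ≤ P, so producing beats shutting down (which would give -£150).

Q = 8; profit = £377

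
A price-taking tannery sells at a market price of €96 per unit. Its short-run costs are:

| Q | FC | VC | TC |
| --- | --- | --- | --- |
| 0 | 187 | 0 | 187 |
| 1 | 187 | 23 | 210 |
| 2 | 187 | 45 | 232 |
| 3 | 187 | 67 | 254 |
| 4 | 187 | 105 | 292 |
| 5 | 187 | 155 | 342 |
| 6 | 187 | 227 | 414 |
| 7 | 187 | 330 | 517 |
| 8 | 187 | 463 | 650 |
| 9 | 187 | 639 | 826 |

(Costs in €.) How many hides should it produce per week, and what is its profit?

Q = 6; profit = €162

Tabulate TR − TC: Q=0: -187; Q=1: -114; Q=2: -40; Q=3: 34; Q=4: 92; Q=5: 138; Q=6: 162; Q=7: 155; Q=8: 118; Q=9: 38.
Profit is maximized at Q = 6. AVC there is 227/6 = €37.83 ≤ P, so producing beats shutting down (which would give -€187).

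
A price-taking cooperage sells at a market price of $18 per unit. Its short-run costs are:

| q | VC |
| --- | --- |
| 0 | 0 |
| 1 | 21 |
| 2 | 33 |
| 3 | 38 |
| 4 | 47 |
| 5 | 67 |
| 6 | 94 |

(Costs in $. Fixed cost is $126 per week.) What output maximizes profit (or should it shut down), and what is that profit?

q = 4; profit = -$101

Tabulate TR − TC: q=0: -126; q=1: -129; q=2: -123; q=3: -110; q=4: -101; q=5: -103; q=6: -112.
Profit is maximized at q = 4. AVC there is 47/4 = $11.75 ≤ P, so producing beats shutting down (which would give -$126).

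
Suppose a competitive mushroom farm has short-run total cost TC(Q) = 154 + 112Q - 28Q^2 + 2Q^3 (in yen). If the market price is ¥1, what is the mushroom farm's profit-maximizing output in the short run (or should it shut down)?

Variable cost is VC = 112Q - 28Q^2 + 2Q^3, so AVC = VC/Q = 112 - 28Q + 2Q^2 and MC = dTC/dQ = 112 - 56Q + 6Q^2.
AVC is minimized where dAVC/dQ = -28 + 4Q = 0, at Q = 7; min AVC = 112 - 28·7 + 2·7^2 = ¥14.
P = ¥1 lies below min AVC = ¥14; no output level covers variable cost.
Shutting down limits the loss to fixed cost, ¥154.

Shut down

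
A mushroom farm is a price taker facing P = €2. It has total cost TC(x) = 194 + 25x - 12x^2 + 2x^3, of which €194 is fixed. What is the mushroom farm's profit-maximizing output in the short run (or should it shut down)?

Strip out fixed cost: VC = 25x - 12x^2 + 2x^3. Then AVC = 25 - 12x + 2x^2 and MC = 25 - 24x + 6x^2.
The AVC parabola has its vertex at x = 12/4 = 3, where AVC = 25 - 12·3 + 2·3^2 = €7.
With P < min AVC (€2 < €7), every unit sold adds to the loss.
The firm minimizes its loss by shutting down and losing only its fixed cost of €194.

Shut down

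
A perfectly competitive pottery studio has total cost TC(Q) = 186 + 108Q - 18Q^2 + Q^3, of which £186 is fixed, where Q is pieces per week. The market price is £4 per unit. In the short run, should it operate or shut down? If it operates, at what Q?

Strip out fixed cost: VC = 108Q - 18Q^2 + Q^3. Then AVC = 108 - 18Q + Q^2 and MC = 108 - 36Q + 3Q^2.
AVC is minimized where dAVC/dQ = -18 + 2Q = 0, at Q = 9; min AVC = 108 - 18·9 + 9^2 = £27.
P = £4 lies below min AVC = £27; no output level covers variable cost.
The firm minimizes its loss by shutting down and losing only its fixed cost of £186.

Shut down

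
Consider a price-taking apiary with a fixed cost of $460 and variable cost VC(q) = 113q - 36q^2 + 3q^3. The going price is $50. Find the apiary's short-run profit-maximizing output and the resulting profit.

Profit = -$166 at q = 7

AVC = 113 - 36q + 3q^2; min AVC = $5 at q = 6. Since P = $50 ≥ min AVC, the firm produces.
MC = 113 - 72q + 9q^2. Setting P = MC and taking the root on the rising branch gives q* = 7.
TR = 50·7 = 350. TC = 460 + 56 = 516. Profit = 350 − 516 = -$166.
Shutting down would mean losing the fixed cost of $460, so operating at a loss of $166 is better by $294.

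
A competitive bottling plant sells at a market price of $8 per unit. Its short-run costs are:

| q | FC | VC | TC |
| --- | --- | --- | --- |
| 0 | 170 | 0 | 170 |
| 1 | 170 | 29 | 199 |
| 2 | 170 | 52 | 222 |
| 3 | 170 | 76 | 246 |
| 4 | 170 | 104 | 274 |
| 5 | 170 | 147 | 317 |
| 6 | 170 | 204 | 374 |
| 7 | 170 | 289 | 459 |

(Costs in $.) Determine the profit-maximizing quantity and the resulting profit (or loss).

q = 0 (shut down); profit = -$170

Profit at each row (π = 8q − TC): q=0: -170; q=1: -191; q=2: -206; q=3: -222; q=4: -242; q=5: -277; q=6: -326; q=7: -403.
Profit is highest at q = 0. Equivalently, the lowest AVC in the table is 76/3 ≈ $25.33 at q = 3, and P = $8 falls below it — price never covers variable cost, so the firm shuts down and loses only its fixed cost.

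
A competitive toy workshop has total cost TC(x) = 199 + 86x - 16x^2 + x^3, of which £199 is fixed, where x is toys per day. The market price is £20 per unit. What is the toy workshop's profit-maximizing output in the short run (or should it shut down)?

Strip out fixed cost: VC = 86x - 16x^2 + x^3. Then AVC = 86 - 16x + x^2 and MC = 86 - 32x + 3x^2.
AVC hits its minimum where MC = AVC, at x = 8, giving min AVC = 86 - 16·8 + 8^2 = £22.
Since P = £20 < min AVC = £22, price fails to cover variable cost at any output.
Shutting down limits the loss to fixed cost, £199.

Shut down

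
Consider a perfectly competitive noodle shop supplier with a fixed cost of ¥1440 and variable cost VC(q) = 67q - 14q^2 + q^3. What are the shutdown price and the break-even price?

Shutdown price = min AVC. AVC = 67 - 14q + q^2, with vertex at q = 7 and minimum ¥18.
ATC = 1440/q + 67 - 14q + q^2. Setting dATC/dq = −1440/q^2 − 14 + 2q = 0 gives q = 12 (since 2·12^3 − 14·12^2 = 1440).
min ATC = 1440/12 + 67 − 14·12 + 12^2 = ¥163. That is the break-even price.
For ¥18 ≤ P < ¥163 the firm produces at a loss; below ¥18 it shuts down.

Shutdown price = ¥18; break-even price = ¥163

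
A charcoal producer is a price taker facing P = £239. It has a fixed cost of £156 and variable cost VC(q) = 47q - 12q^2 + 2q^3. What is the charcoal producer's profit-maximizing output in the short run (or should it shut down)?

Produce at q = 8

From TC, MC = TC'(q) = 47 - 24q + 6q^2 and AVC = VC/q = 47 - 12q + 2q^2.
AVC is minimized where dAVC/dq = -12 + 4q = 0, at q = 3; min AVC = 47 - 12·3 + 2·3^2 = £29.
Because £239 ≥ £29, revenue can cover variable cost; the firm operates.
P = MC gives -192 - 24q + 6q^2 = 0, with roots -4 and 8. Take the larger (rising MC): q* = 8.
Check: AVC at q = 8 is £79 ≤ P, so revenue covers variable cost.
Profit = P·q − TC = 239·8 − 788 = £1124.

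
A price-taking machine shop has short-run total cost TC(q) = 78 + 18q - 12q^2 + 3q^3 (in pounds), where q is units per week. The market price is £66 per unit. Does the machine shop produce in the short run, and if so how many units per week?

Produce at q = 4

From TC, MC = TC'(q) = 18 - 24q + 9q^2 and AVC = VC/q = 18 - 12q + 3q^2.
AVC hits its minimum where MC = AVC, at q = 2, giving min AVC = 18 - 12·2 + 3·2^2 = £6.
Because £66 ≥ £6, revenue can cover variable cost; the firm operates.
P = MC gives -48 - 24q + 9q^2 = 0, with roots -4/3 and 4. Take the larger (rising MC): q* = 4.
Check: AVC at q = 4 is £18 ≤ P, so revenue covers variable cost.
Profit = P·q − TC = 66·4 − 150 = £114.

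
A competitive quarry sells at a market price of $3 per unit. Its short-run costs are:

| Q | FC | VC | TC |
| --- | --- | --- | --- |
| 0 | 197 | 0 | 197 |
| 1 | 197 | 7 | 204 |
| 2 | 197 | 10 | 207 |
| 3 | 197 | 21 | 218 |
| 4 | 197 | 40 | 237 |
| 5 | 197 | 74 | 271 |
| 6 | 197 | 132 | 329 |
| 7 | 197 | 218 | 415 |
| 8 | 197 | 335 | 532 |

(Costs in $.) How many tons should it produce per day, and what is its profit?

Q = 0 (shut down); profit = -$197

Tabulate TR − TC: Q=0: -197; Q=1: -201; Q=2: -201; Q=3: -209; Q=4: -225; Q=5: -256; Q=6: -311; Q=7: -394; Q=8: -508.
Profit is highest at Q = 0. Equivalently, the lowest AVC in the table is 10/2 ≈ $5 at Q = 2, and P = $3 falls below it — price never covers variable cost, so the firm shuts down and loses only its fixed cost.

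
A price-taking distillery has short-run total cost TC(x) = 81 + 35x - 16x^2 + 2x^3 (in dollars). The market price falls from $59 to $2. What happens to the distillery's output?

Output falls from 6 to 0 (the firm shuts down)

MC = 35 - 32x + 6x^2; the shutdown threshold is min AVC = $3 (at x = 4).
With P = $59 above the shutdown price, P = MC gives x = 6.
At P = $2 < min AVC = $3, price no longer covers variable cost at any output, so the firm shuts down: x = 0.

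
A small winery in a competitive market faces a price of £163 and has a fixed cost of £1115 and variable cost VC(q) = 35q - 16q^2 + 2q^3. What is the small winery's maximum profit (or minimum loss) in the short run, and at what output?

AVC = 35 - 16q + 2q^2 has its minimum £3 at q = 4; price £163 clears that bar, so the firm operates.
With MC = 35 - 32q + 6q^2, P = MC on the upward-sloping part at q* = 8.
TR = 163·8 = 1304. TC = 1115 + 280 = 1395. Profit = 1304 − 1395 = -£91.
Shutting down would mean losing the fixed cost of £1115, so operating at a loss of £91 is better by £1024.

Profit = -£91 at q = 8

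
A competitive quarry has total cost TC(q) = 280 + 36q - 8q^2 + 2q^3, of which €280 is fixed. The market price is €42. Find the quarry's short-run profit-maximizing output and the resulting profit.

Profit = -€244 at q = 3

AVC = 36 - 8q + 2q^2 has its minimum €28 at q = 2; price €42 clears that bar, so the firm operates.
MC = 36 - 16q + 6q^2. Setting P = MC and taking the root on the rising branch gives q* = 3.
TR = 42·3 = 126. TC = 280 + 90 = 370. Profit = 126 − 370 = -€244.
Shutting down would mean losing the fixed cost of €280, so operating at a loss of €244 is better by €36.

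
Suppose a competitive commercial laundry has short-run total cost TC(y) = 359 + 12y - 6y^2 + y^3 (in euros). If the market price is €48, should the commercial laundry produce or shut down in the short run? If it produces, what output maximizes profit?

Produce at y = 6

Strip out fixed cost: VC = 12y - 6y^2 + y^3. Then AVC = 12 - 6y + y^2 and MC = 12 - 12y + 3y^2.
AVC is minimized where dAVC/dy = -6 + 2y = 0, at y = 3; min AVC = 12 - 6·3 + 3^2 = €3.
Because €48 ≥ €3, revenue can cover variable cost; the firm operates.
Solving P = MC: -36 - 12y + 3y^2 = 0 ⇒ y = -2 or 6. On the upward-sloping branch, y* = 6.
Check: AVC at y = 6 is €12 ≤ P, so revenue covers variable cost.
Profit = P·y − TC = 48·6 − 431 = -€143, a loss, but smaller than the €359 fixed cost the firm would lose by shutting down.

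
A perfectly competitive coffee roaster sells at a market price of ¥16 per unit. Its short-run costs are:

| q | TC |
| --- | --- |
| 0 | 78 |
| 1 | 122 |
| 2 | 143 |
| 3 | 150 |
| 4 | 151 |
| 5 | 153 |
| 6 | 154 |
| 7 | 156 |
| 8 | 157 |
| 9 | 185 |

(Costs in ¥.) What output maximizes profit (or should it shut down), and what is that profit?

q = 8; profit = -¥29

Compute π = P·q − TC at each output: q=0: -78; q=1: -106; q=2: -111; q=3: -102; q=4: -87; q=5: -73; q=6: -58; q=7: -44; q=8: -29; q=9: -41.
Profit is maximized at q = 8. AVC there is 79/8 = ¥9.88 ≤ P, so producing beats shutting down (which would give -¥78).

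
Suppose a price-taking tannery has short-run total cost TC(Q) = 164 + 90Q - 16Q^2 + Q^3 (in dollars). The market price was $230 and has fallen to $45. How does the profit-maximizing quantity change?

MC = 90 - 32Q + 3Q^2; the shutdown threshold is min AVC = $26 (at Q = 8).
At P = $230 ≥ min AVC, set P = MC on the rising branch: Q = 14.
At P = $45 ≥ min AVC, set P = MC: Q = 9. The firm stays open but cuts output.

Output falls from 14 to 9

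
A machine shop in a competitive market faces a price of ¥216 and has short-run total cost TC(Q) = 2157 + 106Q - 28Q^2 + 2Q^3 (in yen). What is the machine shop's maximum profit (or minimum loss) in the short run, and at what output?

AVC = 106 - 28Q + 2Q^2 has its minimum ¥8 at Q = 7; price ¥216 clears that bar, so the firm operates.
With MC = 106 - 56Q + 6Q^2, P = MC on the upward-sloping part at Q* = 11.
TR = 216·11 = 2376. TC = 2157 + 440 = 2597. Profit = 2376 − 2597 = -¥221.
That loss of ¥221 beats the ¥2157 the firm would lose by shutting down; producing recovers ¥1936 of fixed cost.

Profit = -¥221 at Q = 11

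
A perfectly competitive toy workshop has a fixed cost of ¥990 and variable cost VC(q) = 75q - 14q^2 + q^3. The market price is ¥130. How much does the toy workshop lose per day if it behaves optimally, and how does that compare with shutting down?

AVC = 75 - 14q + q^2; min AVC = ¥26 at q = 7. Since P = ¥130 ≥ min AVC, the firm produces.
With MC = 75 - 28q + 3q^2, P = MC on the upward-sloping part at q* = 11.
TR = 130·11 = 1430. TC = 990 + 462 = 1452. Profit = 1430 − 1452 = -¥22.
By producing, the firm covers all variable cost plus ¥968 of fixed cost; shutting down would lose the full ¥990.

Profit = -¥22 at q = 11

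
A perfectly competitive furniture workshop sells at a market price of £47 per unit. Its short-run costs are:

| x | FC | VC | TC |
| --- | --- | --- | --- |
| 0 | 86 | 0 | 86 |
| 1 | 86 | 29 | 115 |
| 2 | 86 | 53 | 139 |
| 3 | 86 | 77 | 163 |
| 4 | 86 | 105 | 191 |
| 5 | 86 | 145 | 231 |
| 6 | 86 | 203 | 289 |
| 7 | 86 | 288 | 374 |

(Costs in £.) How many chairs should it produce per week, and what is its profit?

x = 5; profit = £4

Profit at each row (π = 47x − TC): x=0: -86; x=1: -68; x=2: -45; x=3: -22; x=4: -3; x=5: 4; x=6: -7; x=7: -45.
Profit is maximized at x = 5. AVC there is 145/5 = £29 ≤ P, so producing beats shutting down (which would give -£86).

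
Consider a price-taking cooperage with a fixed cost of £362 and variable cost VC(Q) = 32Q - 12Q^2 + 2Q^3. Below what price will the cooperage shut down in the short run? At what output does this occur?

£14 per unit, at Q = 3

The shutdown price is the minimum of AVC. VC = 32Q - 12Q^2 + 2Q^3, so AVC = 32 - 12Q + 2Q^2.
At the minimum of AVC, MC = AVC. MC = 32 - 24Q + 6Q^2; setting MC = AVC gives 4Q^2 - 12Q = 0, so Q = 3. min AVC = 14.
So the shutdown price is £14.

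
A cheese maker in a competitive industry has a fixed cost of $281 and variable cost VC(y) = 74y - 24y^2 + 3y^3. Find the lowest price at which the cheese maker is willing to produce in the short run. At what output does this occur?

$26 per unit, at y = 4

Short-run supply begins at min AVC. From VC = 74y - 24y^2 + 3y^3, AVC = 74 - 24y + 3y^2.
At the minimum of AVC, MC = AVC. MC = 74 - 48y + 9y^2; setting MC = AVC gives 6y^2 - 24y = 0, so y = 4. min AVC = 26.
So the shutdown price is $26.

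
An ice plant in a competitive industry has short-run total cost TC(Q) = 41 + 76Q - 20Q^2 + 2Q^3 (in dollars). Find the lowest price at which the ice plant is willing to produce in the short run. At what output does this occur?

$26 per unit, at Q = 5

Short-run supply begins at min AVC. From VC = 76Q - 20Q^2 + 2Q^3, AVC = 76 - 20Q + 2Q^2.
dAVC/dQ = -20 + 4Q = 0 gives Q = 5. min AVC = 76 - 20·5 + 2·5^2 = 26.
For P < $26 the firm produces nothing.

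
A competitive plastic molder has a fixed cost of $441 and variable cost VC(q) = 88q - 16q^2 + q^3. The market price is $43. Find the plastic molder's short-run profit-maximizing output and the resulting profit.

AVC = 88 - 16q + q^2; min AVC = $24 at q = 8. Since P = $43 ≥ min AVC, the firm produces.
MC = 88 - 32q + 3q^2. Setting P = MC and taking the root on the rising branch gives q* = 9.
TR = 43·9 = 387. TC = 441 + 225 = 666. Profit = 387 − 666 = -$279.
That loss of $279 beats the $441 the firm would lose by shutting down; producing recovers $162 of fixed cost.

Profit = -$279 at q = 9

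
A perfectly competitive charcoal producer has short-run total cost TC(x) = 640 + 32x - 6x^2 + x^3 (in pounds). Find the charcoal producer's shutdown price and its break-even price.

Shutdown price = £23; break-even price = £128

AVC = 32 - 6x + x^2; minimized at x = 3, giving min AVC = £23. That is the shutdown price.
ATC = 640/x + 32 - 6x + x^2. Setting dATC/dx = −640/x^2 − 6 + 2x = 0 gives x = 8 (since 2·8^3 − 6·8^2 = 640).
min ATC = 640/8 + 32 − 6·8 + 8^2 = £128. That is the break-even price.
Between these two prices the firm operates at a loss; above £128 it earns a profit.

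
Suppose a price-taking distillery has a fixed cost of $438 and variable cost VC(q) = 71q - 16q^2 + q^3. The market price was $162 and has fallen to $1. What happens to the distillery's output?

AVC = 71 - 16q + q^2, minimized at q = 8 where min AVC = $7. MC = 71 - 32q + 3q^2.
With P = $162 above the shutdown price, P = MC gives q = 13.
At P = $1 < min AVC = $7, price no longer covers variable cost at any output, so the firm shuts down: q = 0.

Output falls from 13 to 0 (the firm shuts down)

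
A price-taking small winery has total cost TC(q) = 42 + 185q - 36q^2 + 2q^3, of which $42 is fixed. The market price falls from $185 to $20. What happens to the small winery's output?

Output falls from 12 to 0 (the firm shuts down)

MC = 185 - 72q + 6q^2; the shutdown threshold is min AVC = $23 (at q = 9).
With P = $185 above the shutdown price, P = MC gives q = 12.
At P = $20 < min AVC = $23, price no longer covers variable cost at any output, so the firm shuts down: q = 0.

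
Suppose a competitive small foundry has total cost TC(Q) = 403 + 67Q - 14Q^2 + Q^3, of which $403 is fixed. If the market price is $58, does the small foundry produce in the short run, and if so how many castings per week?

Produce at Q = 9

Variable cost is VC = 67Q - 14Q^2 + Q^3, so AVC = VC/Q = 67 - 14Q + Q^2 and MC = dTC/dQ = 67 - 28Q + 3Q^2.
AVC is minimized where dAVC/dQ = -14 + 2Q = 0, at Q = 7; min AVC = 67 - 14·7 + 7^2 = $18.
Since P = $58 ≥ min AVC = $18, price covers variable cost and the firm should produce.
Solving P = MC: 9 - 28Q + 3Q^2 = 0 ⇒ Q = 1/3 or 9. On the upward-sloping branch, Q* = 9.
Check: AVC at Q = 9 is $22 ≤ P, so revenue covers variable cost.
Profit = P·Q − TC = 58·9 − 601 = -$79, a loss, but smaller than the $403 fixed cost the firm would lose by shutting down.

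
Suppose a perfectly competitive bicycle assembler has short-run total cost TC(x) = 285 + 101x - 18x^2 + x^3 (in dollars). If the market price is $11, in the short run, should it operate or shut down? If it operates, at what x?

Shut down

Strip out fixed cost: VC = 101x - 18x^2 + x^3. Then AVC = 101 - 18x + x^2 and MC = 101 - 36x + 3x^2.
AVC hits its minimum where MC = AVC, at x = 9, giving min AVC = 101 - 18·9 + 9^2 = $20.
With P < min AVC ($11 < $20), every unit sold adds to the loss.
Shutting down limits the loss to fixed cost, $285.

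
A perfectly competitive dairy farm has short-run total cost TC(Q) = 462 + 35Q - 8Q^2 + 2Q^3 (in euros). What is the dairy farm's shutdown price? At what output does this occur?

€27 per unit, at Q = 2

Short-run supply begins at min AVC. From VC = 35Q - 8Q^2 + 2Q^3, AVC = 35 - 8Q + 2Q^2.
dAVC/dQ = -8 + 4Q = 0 gives Q = 2. min AVC = 35 - 8·2 + 2·2^2 = 27.
The firm shuts down for any P below €27.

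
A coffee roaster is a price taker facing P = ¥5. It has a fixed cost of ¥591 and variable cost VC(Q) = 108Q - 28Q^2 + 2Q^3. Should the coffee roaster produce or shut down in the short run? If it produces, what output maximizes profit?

Shut down

Variable cost is VC = 108Q - 28Q^2 + 2Q^3, so AVC = VC/Q = 108 - 28Q + 2Q^2 and MC = dTC/dQ = 108 - 56Q + 6Q^2.
AVC hits its minimum where MC = AVC, at Q = 7, giving min AVC = 108 - 28·7 + 2·7^2 = ¥10.
P = ¥5 lies below min AVC = ¥10; no output level covers variable cost.
Best response: produce nothing and absorb the ¥591 fixed cost.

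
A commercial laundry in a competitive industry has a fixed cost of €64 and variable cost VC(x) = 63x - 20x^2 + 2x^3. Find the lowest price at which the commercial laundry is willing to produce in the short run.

€13 per unit

Short-run supply begins at min AVC. From VC = 63x - 20x^2 + 2x^3, AVC = 63 - 20x + 2x^2.
At the minimum of AVC, MC = AVC. MC = 63 - 40x + 6x^2; setting MC = AVC gives 4x^2 - 20x = 0, so x = 5. min AVC = 13.
The firm shuts down for any P below €13.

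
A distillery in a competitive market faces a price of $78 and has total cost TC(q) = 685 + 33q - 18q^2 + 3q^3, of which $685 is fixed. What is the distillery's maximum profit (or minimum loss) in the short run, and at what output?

Profit = -$385 at q = 5

AVC = 33 - 18q + 3q^2; min AVC = $6 at q = 3. Since P = $78 ≥ min AVC, the firm produces.
MC = 33 - 36q + 9q^2. Setting P = MC and taking the root on the rising branch gives q* = 5.
TR = 78·5 = 390. TC = 685 + 90 = 775. Profit = 390 − 775 = -$385.
That loss of $385 beats the $685 the firm would lose by shutting down; producing recovers $300 of fixed cost.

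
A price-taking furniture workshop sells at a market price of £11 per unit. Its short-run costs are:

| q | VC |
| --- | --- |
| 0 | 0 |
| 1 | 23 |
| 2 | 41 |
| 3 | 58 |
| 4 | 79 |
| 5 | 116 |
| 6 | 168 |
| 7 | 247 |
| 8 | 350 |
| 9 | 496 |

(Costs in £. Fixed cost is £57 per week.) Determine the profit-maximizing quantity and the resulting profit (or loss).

Tabulate TR − TC: q=0: -57; q=1: -69; q=2: -76; q=3: -82; q=4: -92; q=5: -118; q=6: -159; q=7: -227; q=8: -319; q=9: -454.
Profit is highest at q = 0. Equivalently, the lowest AVC in the table is 58/3 ≈ £19.33 at q = 3, and P = £11 falls below it — price never covers variable cost, so the firm shuts down and loses only its fixed cost.

q = 0 (shut down); profit = -£57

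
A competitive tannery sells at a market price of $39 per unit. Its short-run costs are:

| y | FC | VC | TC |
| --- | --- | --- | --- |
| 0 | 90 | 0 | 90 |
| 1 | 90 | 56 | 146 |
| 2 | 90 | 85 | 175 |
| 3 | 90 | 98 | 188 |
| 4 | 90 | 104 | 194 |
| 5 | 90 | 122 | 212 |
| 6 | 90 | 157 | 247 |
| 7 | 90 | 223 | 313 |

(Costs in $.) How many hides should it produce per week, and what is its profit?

Tabulate TR − TC: y=0: -90; y=1: -107; y=2: -97; y=3: -71; y=4: -38; y=5: -17; y=6: -13; y=7: -40.
Profit is maximized at y = 6. AVC there is 157/6 = $26.17 ≤ P, so producing beats shutting down (which would give -$90).

y = 6; profit = -$13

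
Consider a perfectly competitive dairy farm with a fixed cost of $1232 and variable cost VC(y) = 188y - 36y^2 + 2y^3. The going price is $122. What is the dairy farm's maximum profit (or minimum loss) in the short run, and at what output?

Profit = -$264 at y = 11

AVC = 188 - 36y + 2y^2; min AVC = $26 at y = 9. Since P = $122 ≥ min AVC, the firm produces.
With MC = 188 - 72y + 6y^2, P = MC on the upward-sloping part at y* = 11.
TR = 122·11 = 1342. TC = 1232 + 374 = 1606. Profit = 1342 − 1606 = -$264.
That loss of $264 beats the $1232 the firm would lose by shutting down; producing recovers $968 of fixed cost.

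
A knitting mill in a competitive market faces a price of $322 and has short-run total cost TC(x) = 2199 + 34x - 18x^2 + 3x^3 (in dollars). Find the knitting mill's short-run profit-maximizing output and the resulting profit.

AVC = 34 - 18x + 3x^2; min AVC = $7 at x = 3. Since P = $322 ≥ min AVC, the firm produces.
MC = 34 - 36x + 9x^2. Setting P = MC and taking the root on the rising branch gives x* = 8.
TR = 322·8 = 2576. TC = 2199 + 656 = 2855. Profit = 2576 − 2855 = -$279.
Shutting down would mean losing the fixed cost of $2199, so operating at a loss of $279 is better by $1920.

Profit = -$279 at x = 8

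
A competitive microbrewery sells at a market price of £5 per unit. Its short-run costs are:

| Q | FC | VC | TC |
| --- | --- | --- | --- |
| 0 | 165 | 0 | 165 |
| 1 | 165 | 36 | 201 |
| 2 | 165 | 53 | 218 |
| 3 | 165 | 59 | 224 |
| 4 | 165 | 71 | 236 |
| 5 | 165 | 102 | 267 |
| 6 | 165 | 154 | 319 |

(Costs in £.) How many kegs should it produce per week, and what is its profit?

Q = 0 (shut down); profit = -£165

Compute π = P·Q − TC at each output: Q=0: -165; Q=1: -196; Q=2: -208; Q=3: -209; Q=4: -216; Q=5: -242; Q=6: -289.
Profit is highest at Q = 0. Equivalently, the lowest AVC in the table is 71/4 ≈ £17.75 at Q = 4, and P = £5 falls below it — price never covers variable cost, so the firm shuts down and loses only its fixed cost.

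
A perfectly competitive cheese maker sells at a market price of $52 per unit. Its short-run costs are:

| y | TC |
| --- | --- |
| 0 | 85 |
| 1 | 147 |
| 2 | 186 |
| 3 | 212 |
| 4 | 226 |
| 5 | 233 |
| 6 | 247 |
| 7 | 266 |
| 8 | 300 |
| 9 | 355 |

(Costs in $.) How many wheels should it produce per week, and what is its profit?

Profit at each row (π = 52y − TC): y=0: -85; y=1: -95; y=2: -82; y=3: -56; y=4: -18; y=5: 27; y=6: 65; y=7: 98; y=8: 116; y=9: 113.
Profit is maximized at y = 8. AVC there is 215/8 = $26.88 ≤ P, so producing beats shutting down (which would give -$85).

y = 8; profit = $116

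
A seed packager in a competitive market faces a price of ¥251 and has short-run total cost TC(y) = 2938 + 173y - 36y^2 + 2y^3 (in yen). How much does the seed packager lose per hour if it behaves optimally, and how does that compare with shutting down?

AVC = 173 - 36y + 2y^2 has its minimum ¥11 at y = 9; price ¥251 clears that bar, so the firm operates.
MC = 173 - 72y + 6y^2. Setting P = MC and taking the root on the rising branch gives y* = 13.
TR = 251·13 = 3263. TC = 2938 + 559 = 3497. Profit = 3263 − 3497 = -¥234.
By producing, the firm covers all variable cost plus ¥2704 of fixed cost; shutting down would lose the full ¥2938.

Profit = -¥234 at y = 13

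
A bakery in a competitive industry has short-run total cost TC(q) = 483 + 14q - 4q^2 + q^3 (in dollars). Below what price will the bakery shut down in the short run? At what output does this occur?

$10 per unit, at q = 2

Short-run supply begins at min AVC. From VC = 14q - 4q^2 + q^3, AVC = 14 - 4q + q^2.
dAVC/dq = -4 + 2q = 0 gives q = 2. min AVC = 14 - 4·2 + 2^2 = 10.
For P < $10 the firm produces nothing.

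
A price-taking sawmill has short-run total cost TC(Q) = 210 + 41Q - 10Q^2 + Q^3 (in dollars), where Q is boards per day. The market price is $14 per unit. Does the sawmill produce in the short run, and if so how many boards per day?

From TC, MC = TC'(Q) = 41 - 20Q + 3Q^2 and AVC = VC/Q = 41 - 10Q + Q^2.
The AVC parabola has its vertex at Q = 10/2 = 5, where AVC = 41 - 10·5 + 5^2 = $16.
P = $14 lies below min AVC = $16; no output level covers variable cost.
The firm minimizes its loss by shutting down and losing only its fixed cost of $210.

Shut down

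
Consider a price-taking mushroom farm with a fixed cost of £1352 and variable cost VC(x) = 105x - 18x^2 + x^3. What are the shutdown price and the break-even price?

Shutdown price = £24; break-even price = £144

AVC = 105 - 18x + x^2; minimized at x = 9, giving min AVC = £24. That is the shutdown price.
ATC = 1352/x + 105 - 18x + x^2. Setting dATC/dx = −1352/x^2 − 18 + 2x = 0 gives x = 13 (since 2·13^3 − 18·13^2 = 1352).
min ATC = 1352/13 + 105 − 18·13 + 13^2 = £144. That is the break-even price.
For £24 ≤ P < £144 the firm produces at a loss; below £24 it shuts down.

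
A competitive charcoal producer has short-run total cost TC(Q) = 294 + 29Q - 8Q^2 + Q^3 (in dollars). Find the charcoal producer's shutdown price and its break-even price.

Shutdown price = $13; break-even price = $64

AVC = 29 - 8Q + Q^2; minimized at Q = 4, giving min AVC = $13. That is the shutdown price.
ATC = 294/Q + 29 - 8Q + Q^2. Setting dATC/dQ = −294/Q^2 − 8 + 2Q = 0 gives Q = 7 (since 2·7^3 − 8·7^2 = 294).
min ATC = 294/7 + 29 − 8·7 + 7^2 = $64. That is the break-even price.
For $13 ≤ P < $64 the firm produces at a loss; below $13 it shuts down.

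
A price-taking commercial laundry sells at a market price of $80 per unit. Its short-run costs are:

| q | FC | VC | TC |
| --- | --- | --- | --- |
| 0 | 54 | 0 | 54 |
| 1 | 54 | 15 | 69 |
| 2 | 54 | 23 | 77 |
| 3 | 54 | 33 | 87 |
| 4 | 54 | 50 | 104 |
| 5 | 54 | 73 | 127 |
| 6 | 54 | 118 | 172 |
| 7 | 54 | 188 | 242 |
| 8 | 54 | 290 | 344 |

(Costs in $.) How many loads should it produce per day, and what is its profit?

Tabulate TR − TC: q=0: -54; q=1: 11; q=2: 83; q=3: 153; q=4: 216; q=5: 273; q=6: 308; q=7: 318; q=8: 296.
Profit is maximized at q = 7. AVC there is 188/7 = $26.86 ≤ P, so producing beats shutting down (which would give -$54).

q = 7; profit = $318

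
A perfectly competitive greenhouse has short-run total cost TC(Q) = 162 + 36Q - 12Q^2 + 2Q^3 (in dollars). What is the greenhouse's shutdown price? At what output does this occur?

$18 per unit, at Q = 3

The firm shuts down when price falls below the minimum of average variable cost. AVC = VC/Q = 36 - 12Q + 2Q^2.
At the minimum of AVC, MC = AVC. MC = 36 - 24Q + 6Q^2; setting MC = AVC gives 4Q^2 - 12Q = 0, so Q = 3. min AVC = 18.
The firm shuts down for any P below $18.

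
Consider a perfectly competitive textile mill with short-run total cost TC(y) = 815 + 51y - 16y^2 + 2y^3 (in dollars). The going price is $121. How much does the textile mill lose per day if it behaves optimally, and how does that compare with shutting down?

Profit = -$227 at y = 7

AVC = 51 - 16y + 2y^2; min AVC = $19 at y = 4. Since P = $121 ≥ min AVC, the firm produces.
With MC = 51 - 32y + 6y^2, P = MC on the upward-sloping part at y* = 7.
TR = 121·7 = 847. TC = 815 + 259 = 1074. Profit = 847 − 1074 = -$227.
That loss of $227 beats the $815 the firm would lose by shutting down; producing recovers $588 of fixed cost.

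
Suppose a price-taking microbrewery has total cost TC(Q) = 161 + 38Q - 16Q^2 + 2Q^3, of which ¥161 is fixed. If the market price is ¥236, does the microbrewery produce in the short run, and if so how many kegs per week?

Strip out fixed cost: VC = 38Q - 16Q^2 + 2Q^3. Then AVC = 38 - 16Q + 2Q^2 and MC = 38 - 32Q + 6Q^2.
The AVC parabola has its vertex at Q = 16/4 = 4, where AVC = 38 - 16·4 + 2·4^2 = ¥6.
Because ¥236 ≥ ¥6, revenue can cover variable cost; the firm operates.
Set P = MC: 236 = 38 - 32Q + 6Q^2 → -198 - 32Q + 6Q^2 = 0. The roots are Q = -11/3 and Q = 9; the profit-maximizing output is on the rising part of MC, so Q* = 9.
Check: AVC at Q = 9 is ¥56 ≤ P, so revenue covers variable cost.
Profit = P·Q − TC = 236·9 − 665 = ¥1459.

Produce at Q = 9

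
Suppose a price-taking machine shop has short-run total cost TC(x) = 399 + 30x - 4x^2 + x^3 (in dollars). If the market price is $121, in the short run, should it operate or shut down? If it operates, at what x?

Produce at x = 7

Strip out fixed cost: VC = 30x - 4x^2 + x^3. Then AVC = 30 - 4x + x^2 and MC = 30 - 8x + 3x^2.
AVC is minimized where dAVC/dx = -4 + 2x = 0, at x = 2; min AVC = 30 - 4·2 + 2^2 = $26.
Because $121 ≥ $26, revenue can cover variable cost; the firm operates.
P = MC gives -91 - 8x + 3x^2 = 0, with roots -13/3 and 7. Take the larger (rising MC): x* = 7.
Check: AVC at x = 7 is $51 ≤ P, so revenue covers variable cost.
Profit = P·x − TC = 121·7 − 756 = $91.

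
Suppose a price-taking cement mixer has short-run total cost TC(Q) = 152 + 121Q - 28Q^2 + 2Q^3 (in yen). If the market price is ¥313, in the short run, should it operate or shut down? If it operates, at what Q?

Strip out fixed cost: VC = 121Q - 28Q^2 + 2Q^3. Then AVC = 121 - 28Q + 2Q^2 and MC = 121 - 56Q + 6Q^2.
AVC is minimized where dAVC/dQ = -28 + 4Q = 0, at Q = 7; min AVC = 121 - 28·7 + 2·7^2 = ¥23.
P = ¥313 exceeds min AVC = ¥23, so the firm stays open.
Solving P = MC: -192 - 56Q + 6Q^2 = 0 ⇒ Q = -8/3 or 12. On the upward-sloping branch, Q* = 12.
Check: AVC at Q = 12 is ¥73 ≤ P, so revenue covers variable cost.
Profit = P·Q − TC = 313·12 − 1028 = ¥2728.

Produce at Q = 12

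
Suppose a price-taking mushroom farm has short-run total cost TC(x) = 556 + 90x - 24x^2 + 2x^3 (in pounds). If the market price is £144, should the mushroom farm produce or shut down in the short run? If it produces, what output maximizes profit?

Strip out fixed cost: VC = 90x - 24x^2 + 2x^3. Then AVC = 90 - 24x + 2x^2 and MC = 90 - 48x + 6x^2.
AVC hits its minimum where MC = AVC, at x = 6, giving min AVC = 90 - 24·6 + 2·6^2 = £18.
P = £144 exceeds min AVC = £18, so the firm stays open.
Solving P = MC: -54 - 48x + 6x^2 = 0 ⇒ x = -1 or 9. On the upward-sloping branch, x* = 9.
Check: AVC at x = 9 is £36 ≤ P, so revenue covers variable cost.
Profit = P·x − TC = 144·9 − 880 = £416.

Produce at x = 9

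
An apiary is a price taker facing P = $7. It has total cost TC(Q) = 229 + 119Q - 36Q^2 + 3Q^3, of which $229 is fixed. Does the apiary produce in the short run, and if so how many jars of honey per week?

From TC, MC = TC'(Q) = 119 - 72Q + 9Q^2 and AVC = VC/Q = 119 - 36Q + 3Q^2.
AVC is minimized where dAVC/dQ = -36 + 6Q = 0, at Q = 6; min AVC = 119 - 36·6 + 3·6^2 = $11.
Since P = $7 < min AVC = $11, price fails to cover variable cost at any output.
Best response: produce nothing and absorb the $229 fixed cost.

Shut down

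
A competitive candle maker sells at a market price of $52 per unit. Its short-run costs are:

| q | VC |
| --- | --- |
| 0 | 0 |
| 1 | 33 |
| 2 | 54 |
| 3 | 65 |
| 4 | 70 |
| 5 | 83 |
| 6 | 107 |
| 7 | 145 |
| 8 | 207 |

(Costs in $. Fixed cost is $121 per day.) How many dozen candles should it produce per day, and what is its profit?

q = 7; profit = $98

Compute π = P·q − TC at each output: q=0: -121; q=1: -102; q=2: -71; q=3: -30; q=4: 17; q=5: 56; q=6: 84; q=7: 98; q=8: 88.
Profit is maximized at q = 7. AVC there is 145/7 = $20.71 ≤ P, so producing beats shutting down (which would give -$121).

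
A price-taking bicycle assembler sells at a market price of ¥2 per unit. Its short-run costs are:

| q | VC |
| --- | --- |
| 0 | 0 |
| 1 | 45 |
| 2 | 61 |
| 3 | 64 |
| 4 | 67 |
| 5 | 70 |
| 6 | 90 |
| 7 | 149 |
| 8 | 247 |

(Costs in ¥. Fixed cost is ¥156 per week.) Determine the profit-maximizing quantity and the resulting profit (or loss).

q = 0 (shut down); profit = -¥156

Compute π = P·q − TC at each output: q=0: -156; q=1: -199; q=2: -213; q=3: -214; q=4: -215; q=5: -216; q=6: -234; q=7: -291; q=8: -387.
Profit is highest at q = 0. Equivalently, the lowest AVC in the table is 70/5 ≈ ¥14 at q = 5, and P = ¥2 falls below it — price never covers variable cost, so the firm shuts down and loses only its fixed cost.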